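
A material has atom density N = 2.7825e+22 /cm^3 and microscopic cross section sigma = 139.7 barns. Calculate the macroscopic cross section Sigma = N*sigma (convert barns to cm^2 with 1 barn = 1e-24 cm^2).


Sigma = N * sigma_barns * 1e-24
Sigma = 2.7825e+22 * 139.7 * 1e-24
Sigma = 3.8872 /cm

3.8872


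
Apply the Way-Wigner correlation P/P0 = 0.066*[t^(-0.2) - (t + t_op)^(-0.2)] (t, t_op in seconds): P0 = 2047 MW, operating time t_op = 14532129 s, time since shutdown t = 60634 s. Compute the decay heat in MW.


P/P0 = 0.066 * [t^(-0.2) - (t + t_op)^(-0.2)]
P/P0 = 0.066 * [60634^(-0.2) - (60634 + 14532129)^(-0.2)]
P/P0 = 0.066 * [0.1105240 - 0.03691242] = 0.004858364
P = 2047 * 0.004858364 = 9.9451 MW

9.9451


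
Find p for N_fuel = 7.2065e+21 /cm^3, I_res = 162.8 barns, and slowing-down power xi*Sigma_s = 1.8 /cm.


p = exp(-N * I * 1e-24 / (xi*Sigma_s))
p = exp(-7.2065e+21 * 162.8 * 1e-24 / 1.8)
p = 0.52111

0.52111


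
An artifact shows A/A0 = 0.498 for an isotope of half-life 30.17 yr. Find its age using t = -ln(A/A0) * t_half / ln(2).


lambda = ln(2) / t_half = ln(2) / 30.17 = 0.02297472 /yr
t = -ln(A/A0) / lambda
t = -ln(0.498) / 0.02297472
t = 30.344 yr

30.344


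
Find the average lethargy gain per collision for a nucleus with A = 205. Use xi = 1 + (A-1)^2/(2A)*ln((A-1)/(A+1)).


xi = 1 + (A-1)^2/(2A) * ln((A-1)/(A+1))
xi = 1 + (205-1)^2/(2*205) * ln((205-1)/(205 +1))
xi = 0.0097244

0.0097244


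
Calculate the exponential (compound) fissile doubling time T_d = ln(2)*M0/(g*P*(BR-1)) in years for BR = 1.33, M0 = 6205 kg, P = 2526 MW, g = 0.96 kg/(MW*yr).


Breeding gain G = BR - 1 = 1.33 - 1 = 0.33
Fissile production rate = g * P * G = 0.96 * 2526 * 0.33 = 800.2368 kg/yr
T_d = ln(2) * M0 / (g * P * G)
T_d = ln(2) * 6205 / 800.2368 = 5.3746 yr

5.3746


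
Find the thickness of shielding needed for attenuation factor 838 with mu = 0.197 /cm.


x = ln(factor) / mu
x = ln(838) / 0.197
x = 34.168 cm

34.168


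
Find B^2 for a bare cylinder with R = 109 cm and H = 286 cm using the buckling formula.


B^2 = (2.405/R)^2 + (pi/H)^2
B^2 = (2.405/109)^2 + (pi/286)^2
B^2 = 6.0749e-04 /cm^2

6.0749e-04


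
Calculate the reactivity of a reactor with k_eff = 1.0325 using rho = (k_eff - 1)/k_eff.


rho = (k_eff - 1) / k_eff
rho = (1.0325 - 1) / 1.0325
rho = 0.031477

0.031477


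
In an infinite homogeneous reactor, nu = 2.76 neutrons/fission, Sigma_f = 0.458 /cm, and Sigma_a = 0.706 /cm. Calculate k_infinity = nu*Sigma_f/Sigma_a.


k_inf = nu * Sigma_f / Sigma_a
k_inf = 2.76 * 0.458 / 0.706
k_inf = 1.7905

1.7905


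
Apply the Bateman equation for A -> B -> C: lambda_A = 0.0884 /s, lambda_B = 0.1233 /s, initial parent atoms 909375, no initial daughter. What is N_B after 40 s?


N_B(t) = lambda_A * N_A0 / (lambda_B - lambda_A) * [exp(-lambda_A*t) - exp(-lambda_B*t)]
exp(-0.0884*40) = 0.02912961; exp(-0.1233*40) = 0.007212065
N_B = 0.0884 * 909375 / (0.1233 - 0.0884) * (0.02912961 - 0.007212065)
N_B = 50485

50485


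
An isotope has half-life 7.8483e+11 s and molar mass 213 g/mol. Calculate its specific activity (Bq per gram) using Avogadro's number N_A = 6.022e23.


lambda = ln(2) / t_half = ln(2) / 7.8483e+11 = 8.831813e-13 /s
SA = lambda * N_A / M
SA = 8.831813e-13 * 6.022e23 / 213
SA = 2.4970e+09 Bq/g

2.4970e+09


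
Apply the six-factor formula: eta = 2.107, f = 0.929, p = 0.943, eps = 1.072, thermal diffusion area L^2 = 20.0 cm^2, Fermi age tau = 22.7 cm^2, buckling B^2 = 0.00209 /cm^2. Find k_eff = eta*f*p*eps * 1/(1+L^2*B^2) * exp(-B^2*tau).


k_inf = eta*f*p*eps = 2.107*0.929*0.943*1.072 = 1.978731
P_TNL = 1/(1 + L^2*B^2) = 1/(1 + 20.0*0.00209) = 0.9598771
P_FNL = exp(-B^2*tau) = exp(-0.00209*22.7) = 0.9536648
k_eff = k_inf * P_TNL * P_FNL = 1.978731 * 0.9598771 * 0.9536648
k_eff = 1.8113

1.8113


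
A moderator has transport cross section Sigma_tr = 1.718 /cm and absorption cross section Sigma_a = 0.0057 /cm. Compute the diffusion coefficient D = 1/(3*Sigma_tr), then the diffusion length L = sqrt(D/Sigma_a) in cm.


D = 1 / (3 * Sigma_tr) = 1 / (3 * 1.718) = 0.1940241 cm
L = sqrt(D / Sigma_a)
L = sqrt(0.1940241 / 0.0057)
L = 5.8343 cm

5.8343


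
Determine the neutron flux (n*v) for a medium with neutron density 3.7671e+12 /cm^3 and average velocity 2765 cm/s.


phi = n * v
phi = 3.7671e+12 * 2765
phi = 1.0416e+16 /cm^2/s

1.0416e+16


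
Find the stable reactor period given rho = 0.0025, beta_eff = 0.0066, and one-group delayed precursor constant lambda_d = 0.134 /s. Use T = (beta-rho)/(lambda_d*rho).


T = (beta - rho) / (lambda_d * rho)
T = (0.0066 - 0.0025) / (0.134 * 0.0025)
T = 12.239 s

12.239


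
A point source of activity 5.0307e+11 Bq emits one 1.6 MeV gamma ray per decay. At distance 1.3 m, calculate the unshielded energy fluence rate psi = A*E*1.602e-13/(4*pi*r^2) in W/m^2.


psi = A * E * 1.602e-13 / (4*pi*r^2)
psi = 5.0307e+11 * 1.6 * 1.602e-13 / (4*pi*1.3^2)
psi = 0.0060718 W/m^2

0.0060718


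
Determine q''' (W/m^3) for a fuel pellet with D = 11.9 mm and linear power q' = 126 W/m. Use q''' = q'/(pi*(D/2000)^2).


r = D / 2 / 1000 = 11.9 / 2 / 1000 = 0.00595 m
q''' = q' / (pi * r^2)
q''' = 126 / (pi * 0.00595^2)
q''' = 1.1329e+06 W/m^3

1.1329e+06


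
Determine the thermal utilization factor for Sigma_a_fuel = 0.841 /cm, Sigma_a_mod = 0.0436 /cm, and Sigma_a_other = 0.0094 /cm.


f = Sigma_a_fuel / (Sigma_a_fuel + Sigma_a_mod + Sigma_a_other)
f = 0.841 / (0.841 + 0.0436 + 0.0094)
f = 0.94072

0.94072


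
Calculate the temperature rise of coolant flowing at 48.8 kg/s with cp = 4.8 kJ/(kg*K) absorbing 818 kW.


dT = Q / (m_dot * cp)
dT = 818 / (48.8 * 4.8)
dT = 3.4921 C

3.4921


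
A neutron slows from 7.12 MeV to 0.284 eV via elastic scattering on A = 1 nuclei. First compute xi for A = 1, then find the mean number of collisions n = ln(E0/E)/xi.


xi = 1 + (A-1)^2/(2A)*ln((A-1)/(A+1)) = 1 (for A = 1)
n = ln(E0/E) / xi
n = ln(7.12e6 / 0.284) / 1
n = ln(2.507042e+07) / 1 = 17.037

17.037


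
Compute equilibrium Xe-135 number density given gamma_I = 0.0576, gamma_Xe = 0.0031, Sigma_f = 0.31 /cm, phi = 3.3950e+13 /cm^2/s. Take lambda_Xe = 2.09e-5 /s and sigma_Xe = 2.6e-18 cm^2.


Xe_eq = (gamma_I + gamma_Xe) * Sigma_f * phi / (lambda_Xe + sigma_Xe * phi)
Numerator = (0.0576 + 0.0031) * 0.31 * 3.3950e+13 = 6.388372e+11
Denominator = 2.09e-5 + 2.6e-18 * 3.3950e+13 = 1.091700e-04
Xe_eq = 6.388372e+11 / 1.091700e-04 = 5.8518e+15 /cm^3

5.8518e+15


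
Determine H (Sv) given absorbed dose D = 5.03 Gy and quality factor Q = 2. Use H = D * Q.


H = D * Q
H = 5.03 * 2
H = 10.060 Sv

10.060


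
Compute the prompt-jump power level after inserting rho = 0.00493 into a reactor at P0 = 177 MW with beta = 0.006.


P1/P0 = beta / (beta - rho)
P1/P0 = 0.006 / (0.006 - 0.00493) = 5.607477
P1 = 177 * 5.607477 = 992.52 MW

992.52


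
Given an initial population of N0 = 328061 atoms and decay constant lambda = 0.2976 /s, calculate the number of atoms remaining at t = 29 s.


N = N0 * exp(-lambda * t)
N = 328061 * exp(-0.2976 * 29)
N = 58.589

58.589


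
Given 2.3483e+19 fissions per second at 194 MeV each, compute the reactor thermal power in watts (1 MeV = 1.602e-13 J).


P = fission_rate * E_MeV * 1.602e-13
P = 2.3483e+19 * 194 * 1.602e-13
P = 7.2982e+08 W

7.2982e+08


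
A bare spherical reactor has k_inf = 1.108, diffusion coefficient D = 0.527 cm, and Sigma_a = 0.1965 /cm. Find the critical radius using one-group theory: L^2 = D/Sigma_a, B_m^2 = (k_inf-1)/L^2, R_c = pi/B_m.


L^2 = D / Sigma_a = 0.527 / 0.1965 = 2.681934 cm^2
B_m^2 = (k_inf - 1) / L^2 = (1.108 - 1) / 2.681934 = 0.04026945 /cm^2
For a bare sphere: B_g = pi/R, so R_c = pi / sqrt(B_m^2)
R_c = pi / sqrt(0.04026945) = 15.655 cm

15.655


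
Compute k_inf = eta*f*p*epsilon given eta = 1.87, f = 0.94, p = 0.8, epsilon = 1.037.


k_inf = eta * f * p * epsilon
k_inf = 1.87 * 0.94 * 0.8 * 1.037
k_inf = 1.4583

1.4583


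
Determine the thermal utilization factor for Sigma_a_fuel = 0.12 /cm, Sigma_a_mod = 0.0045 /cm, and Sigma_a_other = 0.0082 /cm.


f = Sigma_a_fuel / (Sigma_a_fuel + Sigma_a_mod + Sigma_a_other)
f = 0.12 / (0.12 + 0.0045 + 0.0082)
f = 0.90430

0.90430


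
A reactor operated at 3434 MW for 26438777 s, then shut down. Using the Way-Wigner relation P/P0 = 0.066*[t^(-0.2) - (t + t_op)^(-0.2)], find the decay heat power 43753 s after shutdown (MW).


P/P0 = 0.066 * [t^(-0.2) - (t + t_op)^(-0.2)]
P/P0 = 0.066 * [43753^(-0.2) - (43753 + 26438777)^(-0.2)]
P/P0 = 0.066 * [0.1179773 - 0.03276484] = 0.005624022
P = 3434 * 0.005624022 = 19.313 MW

19.313


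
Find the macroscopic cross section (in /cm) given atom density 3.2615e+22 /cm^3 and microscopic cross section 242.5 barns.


Sigma = N * sigma_barns * 1e-24
Sigma = 3.2615e+22 * 242.5 * 1e-24
Sigma = 7.9091 /cm

7.9091


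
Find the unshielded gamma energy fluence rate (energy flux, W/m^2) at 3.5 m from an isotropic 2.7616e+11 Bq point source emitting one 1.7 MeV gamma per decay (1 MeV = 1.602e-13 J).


psi = A * E * 1.602e-13 / (4*pi*r^2)
psi = 2.7616e+11 * 1.7 * 1.602e-13 / (4*pi*3.5^2)
psi = 4.8857e-04 W/m^2

4.8857e-04


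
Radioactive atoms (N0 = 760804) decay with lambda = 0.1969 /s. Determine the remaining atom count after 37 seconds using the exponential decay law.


N = N0 * exp(-lambda * t)
N = 760804 * exp(-0.1969 * 37)
N = 521.56

521.56


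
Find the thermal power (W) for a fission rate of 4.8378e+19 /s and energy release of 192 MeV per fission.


P = fission_rate * E_MeV * 1.602e-13
P = 4.8378e+19 * 192 * 1.602e-13
P = 1.4880e+09 W

1.4880e+09


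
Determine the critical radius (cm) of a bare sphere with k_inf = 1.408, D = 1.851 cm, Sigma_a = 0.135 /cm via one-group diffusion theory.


L^2 = D / Sigma_a = 1.851 / 0.135 = 13.71111 cm^2
B_m^2 = (k_inf - 1) / L^2 = (1.408 - 1) / 13.71111 = 0.02975689 /cm^2
For a bare sphere: B_g = pi/R, so R_c = pi / sqrt(B_m^2)
R_c = pi / sqrt(0.02975689) = 18.212 cm

18.212


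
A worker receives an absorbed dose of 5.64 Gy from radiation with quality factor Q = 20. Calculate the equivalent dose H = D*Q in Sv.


H = D * Q
H = 5.64 * 20
H = 112.80 Sv

112.80


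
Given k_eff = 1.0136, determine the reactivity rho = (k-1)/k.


rho = (k_eff - 1) / k_eff
rho = (1.0136 - 1) / 1.0136
rho = 0.013418

0.013418


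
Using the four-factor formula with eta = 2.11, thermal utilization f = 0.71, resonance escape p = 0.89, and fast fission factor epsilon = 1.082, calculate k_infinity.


k_inf = eta * f * p * epsilon
k_inf = 2.11 * 0.71 * 0.89 * 1.082
k_inf = 1.4426

1.4426


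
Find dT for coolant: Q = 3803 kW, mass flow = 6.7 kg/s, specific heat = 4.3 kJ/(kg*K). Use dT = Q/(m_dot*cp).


dT = Q / (m_dot * cp)
dT = 3803 / (6.7 * 4.3)
dT = 132.00 C

132.00


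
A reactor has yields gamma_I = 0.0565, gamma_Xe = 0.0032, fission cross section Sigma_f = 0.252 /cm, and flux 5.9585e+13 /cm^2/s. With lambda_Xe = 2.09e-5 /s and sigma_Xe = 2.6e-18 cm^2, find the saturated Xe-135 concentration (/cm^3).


Xe_eq = (gamma_I + gamma_Xe) * Sigma_f * phi / (lambda_Xe + sigma_Xe * phi)
Numerator = (0.0565 + 0.0032) * 0.252 * 5.9585e+13 = 8.964206e+11
Denominator = 2.09e-5 + 2.6e-18 * 5.9585e+13 = 1.758210e-04
Xe_eq = 8.964206e+11 / 1.758210e-04 = 5.0985e+15 /cm^3

5.0985e+15


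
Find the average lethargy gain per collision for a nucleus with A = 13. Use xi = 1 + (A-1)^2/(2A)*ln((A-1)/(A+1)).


xi = 1 + (A-1)^2/(2A) * ln((A-1)/(A+1))
xi = 1 + (13-1)^2/(2*13) * ln((13-1)/(13 +1))
xi = 0.14624

0.14624


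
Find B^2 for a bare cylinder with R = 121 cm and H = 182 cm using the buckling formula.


B^2 = (2.405/R)^2 + (pi/H)^2
B^2 = (2.405/121)^2 + (pi/182)^2
B^2 = 6.9302e-04 /cm^2

6.9302e-04


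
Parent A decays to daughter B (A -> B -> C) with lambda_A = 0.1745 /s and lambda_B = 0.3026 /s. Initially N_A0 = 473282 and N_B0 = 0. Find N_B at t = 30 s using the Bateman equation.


N_B(t) = lambda_A * N_A0 / (lambda_B - lambda_A) * [exp(-lambda_A*t) - exp(-lambda_B*t)]
exp(-0.1745*30) = 0.005326824; exp(-0.3026*30) = 1.141497e-04
N_B = 0.1745 * 473282 / (0.3026 - 0.1745) * (0.005326824 - 1.141497e-04)
N_B = 3360.7

3360.7


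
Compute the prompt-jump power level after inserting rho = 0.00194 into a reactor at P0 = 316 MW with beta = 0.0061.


P1/P0 = beta / (beta - rho)
P1/P0 = 0.0061 / (0.0061 - 0.00194) = 1.466346
P1 = 316 * 1.466346 = 463.37 MW

463.37


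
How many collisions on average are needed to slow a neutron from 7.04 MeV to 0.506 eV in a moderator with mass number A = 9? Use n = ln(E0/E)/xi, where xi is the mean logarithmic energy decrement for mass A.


xi = 1 + (A-1)^2/(2A)*ln((A-1)/(A+1)) = 0.2066007 (for A = 9)
n = ln(E0/E) / xi
n = ln(7.04e6 / 0.506) / 0.2066007
n = ln(1.391304e+07) / 0.2066007 = 79.614

79.614


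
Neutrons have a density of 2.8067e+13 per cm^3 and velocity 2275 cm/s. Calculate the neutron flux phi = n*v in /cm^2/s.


phi = n * v
phi = 2.8067e+13 * 2275
phi = 6.3852e+16 /cm^2/s

6.3852e+16


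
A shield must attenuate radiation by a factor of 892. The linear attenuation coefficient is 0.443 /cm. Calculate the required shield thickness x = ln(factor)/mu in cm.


x = ln(factor) / mu
x = ln(892) / 0.443
x = 15.335 cm

15.335


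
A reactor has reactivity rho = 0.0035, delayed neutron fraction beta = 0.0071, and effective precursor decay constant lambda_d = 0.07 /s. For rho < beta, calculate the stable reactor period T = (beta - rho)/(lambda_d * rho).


T = (beta - rho) / (lambda_d * rho)
T = (0.0071 - 0.0035) / (0.07 * 0.0035)
T = 14.694 s

14.694


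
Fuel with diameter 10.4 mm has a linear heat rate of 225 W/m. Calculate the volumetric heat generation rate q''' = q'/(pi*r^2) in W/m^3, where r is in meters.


r = D / 2 / 1000 = 10.4 / 2 / 1000 = 0.0052 m
q''' = q' / (pi * r^2)
q''' = 225 / (pi * 0.0052^2)
q''' = 2.6487e+06 W/m^3

2.6487e+06


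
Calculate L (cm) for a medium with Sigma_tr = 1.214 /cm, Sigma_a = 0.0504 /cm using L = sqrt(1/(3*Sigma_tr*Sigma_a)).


D = 1 / (3 * Sigma_tr) = 1 / (3 * 1.214) = 0.2745744 cm
L = sqrt(D / Sigma_a)
L = sqrt(0.2745744 / 0.0504)
L = 2.3341 cm

2.3341


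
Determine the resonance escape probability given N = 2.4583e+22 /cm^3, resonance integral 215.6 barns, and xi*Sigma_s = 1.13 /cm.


p = exp(-N * I * 1e-24 / (xi*Sigma_s))
p = exp(-2.4583e+22 * 215.6 * 1e-24 / 1.13)
p = 0.0091835

0.0091835


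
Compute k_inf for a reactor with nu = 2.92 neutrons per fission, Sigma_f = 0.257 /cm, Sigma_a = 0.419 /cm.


k_inf = nu * Sigma_f / Sigma_a
k_inf = 2.92 * 0.257 / 0.419
k_inf = 1.7910

1.7910


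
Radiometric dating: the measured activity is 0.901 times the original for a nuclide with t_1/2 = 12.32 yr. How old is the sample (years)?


lambda = ln(2) / t_half = ln(2) / 12.32 = 0.05626195 /yr
t = -ln(A/A0) / lambda
t = -ln(0.901) / 0.05626195
t = 1.8529 yr

1.8529


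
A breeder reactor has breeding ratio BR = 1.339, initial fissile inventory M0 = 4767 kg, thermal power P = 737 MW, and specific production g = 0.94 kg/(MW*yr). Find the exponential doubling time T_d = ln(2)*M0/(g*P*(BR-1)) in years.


Breeding gain G = BR - 1 = 1.339 - 1 = 0.339
Fissile production rate = g * P * G = 0.94 * 737 * 0.339 = 234.85242 kg/yr
T_d = ln(2) * M0 / (g * P * G)
T_d = ln(2) * 4767 / 234.85242 = 14.069 yr

14.069


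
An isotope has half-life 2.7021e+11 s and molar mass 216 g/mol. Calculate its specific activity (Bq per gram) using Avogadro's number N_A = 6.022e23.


lambda = ln(2) / t_half = ln(2) / 2.7021e+11 = 2.565217e-12 /s
SA = lambda * N_A / M
SA = 2.565217e-12 * 6.022e23 / 216
SA = 7.1517e+09 Bq/g

7.1517e+09


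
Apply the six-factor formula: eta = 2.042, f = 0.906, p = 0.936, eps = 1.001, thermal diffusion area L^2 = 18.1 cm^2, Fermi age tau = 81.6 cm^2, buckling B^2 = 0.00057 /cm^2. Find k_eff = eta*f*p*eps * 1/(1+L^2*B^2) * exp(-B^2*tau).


k_inf = eta*f*p*eps = 2.042*0.906*0.936*1.001 = 1.733380
P_TNL = 1/(1 + L^2*B^2) = 1/(1 + 18.1*0.00057) = 0.9897884
P_FNL = exp(-B^2*tau) = exp(-0.00057*81.6) = 0.9545531
k_eff = k_inf * P_TNL * P_FNL = 1.733380 * 0.9897884 * 0.9545531
k_eff = 1.6377

1.6377


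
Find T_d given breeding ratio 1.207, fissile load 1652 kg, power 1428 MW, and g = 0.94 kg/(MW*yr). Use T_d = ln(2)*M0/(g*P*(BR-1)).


Breeding gain G = BR - 1 = 1.207 - 1 = 0.207
Fissile production rate = g * P * G = 0.94 * 1428 * 0.207 = 277.86024 kg/yr
T_d = ln(2) * M0 / (g * P * G)
T_d = ln(2) * 1652 / 277.86024 = 4.1211 yr

4.1211


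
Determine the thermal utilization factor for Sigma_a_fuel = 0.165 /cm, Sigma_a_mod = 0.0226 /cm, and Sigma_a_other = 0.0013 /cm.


f = Sigma_a_fuel / (Sigma_a_fuel + Sigma_a_mod + Sigma_a_other)
f = 0.165 / (0.165 + 0.0226 + 0.0013)
f = 0.87348

0.87348


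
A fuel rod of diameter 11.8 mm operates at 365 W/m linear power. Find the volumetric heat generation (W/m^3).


r = D / 2 / 1000 = 11.8 / 2 / 1000 = 0.0059 m
q''' = q' / (pi * r^2)
q''' = 365 / (pi * 0.0059^2)
q''' = 3.3376e+06 W/m^3

3.3376e+06


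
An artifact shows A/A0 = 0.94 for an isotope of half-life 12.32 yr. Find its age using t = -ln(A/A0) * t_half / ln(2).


lambda = ln(2) / t_half = ln(2) / 12.32 = 0.05626195 /yr
t = -ln(A/A0) / lambda
t = -ln(0.94) / 0.05626195
t = 1.0998 yr

1.0998


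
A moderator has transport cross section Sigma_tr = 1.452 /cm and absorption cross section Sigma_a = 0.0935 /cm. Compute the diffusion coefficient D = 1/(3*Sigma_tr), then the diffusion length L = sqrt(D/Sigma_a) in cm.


D = 1 / (3 * Sigma_tr) = 1 / (3 * 1.452) = 0.2295684 cm
L = sqrt(D / Sigma_a)
L = sqrt(0.2295684 / 0.0935)
L = 1.5669 cm

1.5669


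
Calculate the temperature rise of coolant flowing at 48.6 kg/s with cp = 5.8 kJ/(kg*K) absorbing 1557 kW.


dT = Q / (m_dot * cp)
dT = 1557 / (48.6 * 5.8)
dT = 5.5236 C

5.5236


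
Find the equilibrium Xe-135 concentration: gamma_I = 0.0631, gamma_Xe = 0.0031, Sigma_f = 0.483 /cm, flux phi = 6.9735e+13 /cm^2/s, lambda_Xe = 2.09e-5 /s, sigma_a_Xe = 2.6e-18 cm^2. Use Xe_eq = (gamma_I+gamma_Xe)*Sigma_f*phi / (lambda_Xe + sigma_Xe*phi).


Xe_eq = (gamma_I + gamma_Xe) * Sigma_f * phi / (lambda_Xe + sigma_Xe * phi)
Numerator = (0.0631 + 0.0031) * 0.483 * 6.9735e+13 = 2.229749e+12
Denominator = 2.09e-5 + 2.6e-18 * 6.9735e+13 = 2.022110e-04
Xe_eq = 2.229749e+12 / 2.022110e-04 = 1.1027e+16 /cm^3

1.1027e+16


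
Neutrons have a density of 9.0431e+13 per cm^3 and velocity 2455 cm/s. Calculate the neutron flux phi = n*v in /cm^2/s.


phi = n * v
phi = 9.0431e+13 * 2455
phi = 2.2201e+17 /cm^2/s

2.2201e+17


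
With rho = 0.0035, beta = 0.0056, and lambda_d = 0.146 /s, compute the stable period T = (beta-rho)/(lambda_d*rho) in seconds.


T = (beta - rho) / (lambda_d * rho)
T = (0.0056 - 0.0035) / (0.146 * 0.0035)
T = 4.1096 s

4.1096


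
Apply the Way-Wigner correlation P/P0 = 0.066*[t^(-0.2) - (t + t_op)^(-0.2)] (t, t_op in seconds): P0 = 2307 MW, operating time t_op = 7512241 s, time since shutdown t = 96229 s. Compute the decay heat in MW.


P/P0 = 0.066 * [t^(-0.2) - (t + t_op)^(-0.2)]
P/P0 = 0.066 * [96229^(-0.2) - (96229 + 7512241)^(-0.2)]
P/P0 = 0.066 * [0.1007718 - 0.04204753] = 0.003875802
P = 2307 * 0.003875802 = 8.9415 MW

8.9415


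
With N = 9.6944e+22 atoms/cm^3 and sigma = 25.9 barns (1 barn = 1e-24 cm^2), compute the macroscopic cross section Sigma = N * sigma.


Sigma = N * sigma_barns * 1e-24
Sigma = 9.6944e+22 * 25.9 * 1e-24
Sigma = 2.5108 /cm

2.5108


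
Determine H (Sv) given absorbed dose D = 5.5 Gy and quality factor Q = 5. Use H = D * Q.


H = D * Q
H = 5.5 * 5
H = 27.500 Sv

27.500


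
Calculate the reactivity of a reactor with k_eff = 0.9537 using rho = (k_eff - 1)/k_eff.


rho = (k_eff - 1) / k_eff
rho = (0.9537 - 1) / 0.9537
rho = -0.048548

-0.048548


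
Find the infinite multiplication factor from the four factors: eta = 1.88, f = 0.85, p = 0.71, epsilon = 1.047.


k_inf = eta * f * p * epsilon
k_inf = 1.88 * 0.85 * 0.71 * 1.047
k_inf = 1.1879

1.1879


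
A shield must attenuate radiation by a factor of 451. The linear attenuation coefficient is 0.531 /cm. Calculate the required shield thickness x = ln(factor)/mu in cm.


x = ln(factor) / mu
x = ln(451) / 0.531
x = 11.509 cm

11.509


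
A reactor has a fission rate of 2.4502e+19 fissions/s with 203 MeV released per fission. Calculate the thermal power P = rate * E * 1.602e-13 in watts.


P = fission_rate * E_MeV * 1.602e-13
P = 2.4502e+19 * 203 * 1.602e-13
P = 7.9682e+08 W

7.9682e+08


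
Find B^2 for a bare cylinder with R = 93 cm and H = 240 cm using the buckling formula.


B^2 = (2.405/R)^2 + (pi/H)^2
B^2 = (2.405/93)^2 + (pi/240)^2
B^2 = 8.4010e-04 /cm^2

8.4010e-04


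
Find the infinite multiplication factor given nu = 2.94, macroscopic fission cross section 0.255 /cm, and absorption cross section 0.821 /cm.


k_inf = nu * Sigma_f / Sigma_a
k_inf = 2.94 * 0.255 / 0.821
k_inf = 0.91315

0.91315


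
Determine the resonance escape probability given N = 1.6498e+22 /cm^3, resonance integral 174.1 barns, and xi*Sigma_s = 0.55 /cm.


p = exp(-N * I * 1e-24 / (xi*Sigma_s))
p = exp(-1.6498e+22 * 174.1 * 1e-24 / 0.55)
p = 0.0053945

0.0053945


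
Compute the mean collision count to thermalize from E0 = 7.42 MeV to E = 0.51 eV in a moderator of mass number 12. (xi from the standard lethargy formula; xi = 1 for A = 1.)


xi = 1 + (A-1)^2/(2A)*ln((A-1)/(A+1)) = 0.1577690 (for A = 12)
n = ln(E0/E) / xi
n = ln(7.42e6 / 0.51) / 0.1577690
n = ln(1.454902e+07) / 0.1577690 = 104.54

104.54


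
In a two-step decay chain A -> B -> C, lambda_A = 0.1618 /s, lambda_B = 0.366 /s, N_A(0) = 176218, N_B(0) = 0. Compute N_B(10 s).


N_B(t) = lambda_A * N_A0 / (lambda_B - lambda_A) * [exp(-lambda_A*t) - exp(-lambda_B*t)]
exp(-0.1618*10) = 0.1982949; exp(-0.366*10) = 0.02573251
N_B = 0.1618 * 176218 / (0.366 - 0.1618) * (0.1982949 - 0.02573251)
N_B = 24095

24095


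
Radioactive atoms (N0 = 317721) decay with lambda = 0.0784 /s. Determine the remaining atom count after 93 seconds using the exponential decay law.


N = N0 * exp(-lambda * t)
N = 317721 * exp(-0.0784 * 93)
N = 216.53

216.53


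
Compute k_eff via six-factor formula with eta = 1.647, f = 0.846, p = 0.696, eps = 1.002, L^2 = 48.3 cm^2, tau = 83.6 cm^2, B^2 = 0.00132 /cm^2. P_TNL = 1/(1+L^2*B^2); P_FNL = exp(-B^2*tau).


k_inf = eta*f*p*eps = 1.647*0.846*0.696*1.002 = 0.9717195
P_TNL = 1/(1 + L^2*B^2) = 1/(1 + 48.3*0.00132) = 0.9400652
P_FNL = exp(-B^2*tau) = exp(-0.00132*83.6) = 0.8955189
k_eff = k_inf * P_TNL * P_FNL = 0.9717195 * 0.9400652 * 0.8955189
k_eff = 0.81804

0.81804


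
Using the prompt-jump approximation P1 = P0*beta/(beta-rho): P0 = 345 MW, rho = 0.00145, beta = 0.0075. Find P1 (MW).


P1/P0 = beta / (beta - rho)
P1/P0 = 0.0075 / (0.0075 - 0.00145) = 1.239669
P1 = 345 * 1.239669 = 427.69 MW

427.69


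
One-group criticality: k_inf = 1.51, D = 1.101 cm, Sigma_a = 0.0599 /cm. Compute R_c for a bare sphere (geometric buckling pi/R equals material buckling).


L^2 = D / Sigma_a = 1.101 / 0.0599 = 18.38063 cm^2
B_m^2 = (k_inf - 1) / L^2 = (1.51 - 1) / 18.38063 = 0.02774660 /cm^2
For a bare sphere: B_g = pi/R, so R_c = pi / sqrt(B_m^2)
R_c = pi / sqrt(0.02774660) = 18.860 cm

18.860


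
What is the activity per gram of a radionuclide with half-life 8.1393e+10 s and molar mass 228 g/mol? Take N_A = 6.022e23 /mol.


lambda = ln(2) / t_half = ln(2) / 8.1393e+10 = 8.516054e-12 /s
SA = lambda * N_A / M
SA = 8.516054e-12 * 6.022e23 / 228
SA = 2.2493e+10 Bq/g

2.2493e+10


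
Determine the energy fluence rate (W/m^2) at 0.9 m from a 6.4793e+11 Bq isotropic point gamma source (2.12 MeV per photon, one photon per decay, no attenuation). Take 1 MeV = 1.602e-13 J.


psi = A * E * 1.602e-13 / (4*pi*r^2)
psi = 6.4793e+11 * 2.12 * 1.602e-13 / (4*pi*0.9^2)
psi = 0.021619 W/m^2

0.021619


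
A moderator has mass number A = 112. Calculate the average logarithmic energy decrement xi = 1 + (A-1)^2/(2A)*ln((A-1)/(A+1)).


xi = 1 + (A-1)^2/(2A) * ln((A-1)/(A+1))
xi = 1 + (112-1)^2/(2*112) * ln((112-1)/(112 +1))
xi = 0.017751

0.017751


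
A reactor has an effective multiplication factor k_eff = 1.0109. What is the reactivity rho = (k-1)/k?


rho = (k_eff - 1) / k_eff
rho = (1.0109 - 1) / 1.0109
rho = 0.010782

0.010782


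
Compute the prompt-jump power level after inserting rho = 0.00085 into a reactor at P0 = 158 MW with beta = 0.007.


P1/P0 = beta / (beta - rho)
P1/P0 = 0.007 / (0.007 - 0.00085) = 1.138211
P1 = 158 * 1.138211 = 179.84 MW

179.84


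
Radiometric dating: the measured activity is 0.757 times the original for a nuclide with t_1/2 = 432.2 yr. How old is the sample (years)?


lambda = ln(2) / t_half = ln(2) / 432.2 = 0.001603765 /yr
t = -ln(A/A0) / lambda
t = -ln(0.757) / 0.001603765
t = 173.59 yr

173.59


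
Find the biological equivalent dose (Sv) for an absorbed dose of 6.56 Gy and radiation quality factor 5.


H = D * Q
H = 6.56 * 5
H = 32.800 Sv

32.800


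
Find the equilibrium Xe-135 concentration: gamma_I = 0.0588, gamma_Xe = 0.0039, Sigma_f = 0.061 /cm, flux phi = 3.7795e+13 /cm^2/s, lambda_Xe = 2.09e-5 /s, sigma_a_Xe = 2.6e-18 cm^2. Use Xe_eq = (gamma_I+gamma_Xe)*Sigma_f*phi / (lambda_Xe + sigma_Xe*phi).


Xe_eq = (gamma_I + gamma_Xe) * Sigma_f * phi / (lambda_Xe + sigma_Xe * phi)
Numerator = (0.0588 + 0.0039) * 0.061 * 3.7795e+13 = 1.445545e+11
Denominator = 2.09e-5 + 2.6e-18 * 3.7795e+13 = 1.191670e-04
Xe_eq = 1.445545e+11 / 1.191670e-04 = 1.2130e+15 /cm^3

1.2130e+15


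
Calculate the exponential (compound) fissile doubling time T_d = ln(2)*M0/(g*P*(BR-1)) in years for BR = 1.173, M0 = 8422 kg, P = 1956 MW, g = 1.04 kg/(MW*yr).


Breeding gain G = BR - 1 = 1.173 - 1 = 0.173
Fissile production rate = g * P * G = 1.04 * 1956 * 0.173 = 351.92352 kg/yr
T_d = ln(2) * M0 / (g * P * G)
T_d = ln(2) * 8422 / 351.92352 = 16.588 yr

16.588


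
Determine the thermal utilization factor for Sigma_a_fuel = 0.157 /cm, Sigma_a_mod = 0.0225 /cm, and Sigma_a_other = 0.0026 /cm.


f = Sigma_a_fuel / (Sigma_a_fuel + Sigma_a_mod + Sigma_a_other)
f = 0.157 / (0.157 + 0.0225 + 0.0026)
f = 0.86216

0.86216


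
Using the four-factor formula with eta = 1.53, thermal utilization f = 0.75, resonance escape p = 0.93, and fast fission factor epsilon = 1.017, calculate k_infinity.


k_inf = eta * f * p * epsilon
k_inf = 1.53 * 0.75 * 0.93 * 1.017
k_inf = 1.0853

1.0853


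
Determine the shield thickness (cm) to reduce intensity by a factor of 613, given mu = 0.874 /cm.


x = ln(factor) / mu
x = ln(613) / 0.874
x = 7.3437 cm

7.3437


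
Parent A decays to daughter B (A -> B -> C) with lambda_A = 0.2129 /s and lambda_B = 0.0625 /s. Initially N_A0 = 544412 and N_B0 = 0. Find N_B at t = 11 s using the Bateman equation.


N_B(t) = lambda_A * N_A0 / (lambda_B - lambda_A) * [exp(-lambda_A*t) - exp(-lambda_B*t)]
exp(-0.2129*11) = 0.09614479; exp(-0.0625*11) = 0.5028316
N_B = 0.2129 * 544412 / (0.0625 - 0.2129) * (0.09614479 - 0.5028316)
N_B = 313412

313412


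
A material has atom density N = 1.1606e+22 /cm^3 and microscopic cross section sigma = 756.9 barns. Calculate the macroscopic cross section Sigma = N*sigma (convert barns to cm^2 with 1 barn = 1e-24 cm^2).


Sigma = N * sigma_barns * 1e-24
Sigma = 1.1606e+22 * 756.9 * 1e-24
Sigma = 8.7846 /cm

8.7846


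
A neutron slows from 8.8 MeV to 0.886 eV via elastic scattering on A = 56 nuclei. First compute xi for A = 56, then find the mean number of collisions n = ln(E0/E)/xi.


xi = 1 + (A-1)^2/(2A)*ln((A-1)/(A+1)) = 0.03529286 (for A = 56)
n = ln(E0/E) / xi
n = ln(8.8e6 / 0.886) / 0.03529286
n = ln(9.932280e+06) / 0.03529286 = 456.50

456.50


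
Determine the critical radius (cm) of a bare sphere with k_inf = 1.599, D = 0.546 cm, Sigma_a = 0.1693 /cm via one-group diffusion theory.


L^2 = D / Sigma_a = 0.546 / 0.1693 = 3.225044 cm^2
B_m^2 = (k_inf - 1) / L^2 = (1.599 - 1) / 3.225044 = 0.1857339 /cm^2
For a bare sphere: B_g = pi/R, so R_c = pi / sqrt(B_m^2)
R_c = pi / sqrt(0.1857339) = 7.2896 cm

7.2896


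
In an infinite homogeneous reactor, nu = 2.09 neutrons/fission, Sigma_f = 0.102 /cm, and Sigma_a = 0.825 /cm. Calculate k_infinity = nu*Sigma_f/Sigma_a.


k_inf = nu * Sigma_f / Sigma_a
k_inf = 2.09 * 0.102 / 0.825
k_inf = 0.25840

0.25840


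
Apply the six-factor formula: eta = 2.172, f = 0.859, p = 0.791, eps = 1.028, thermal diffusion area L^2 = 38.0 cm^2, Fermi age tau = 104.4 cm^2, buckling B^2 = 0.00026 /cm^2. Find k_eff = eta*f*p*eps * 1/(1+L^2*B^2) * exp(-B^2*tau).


k_inf = eta*f*p*eps = 2.172*0.859*0.791*1.028 = 1.517129
P_TNL = 1/(1 + L^2*B^2) = 1/(1 + 38.0*0.00026) = 0.9902167
P_FNL = exp(-B^2*tau) = exp(-0.00026*104.4) = 0.9732211
k_eff = k_inf * P_TNL * P_FNL = 1.517129 * 0.9902167 * 0.9732211
k_eff = 1.4621

1.4621


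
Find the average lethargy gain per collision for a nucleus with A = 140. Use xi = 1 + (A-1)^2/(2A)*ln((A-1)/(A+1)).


xi = 1 + (A-1)^2/(2A) * ln((A-1)/(A+1))
xi = 1 + (140-1)^2/(2*140) * ln((140-1)/(140 +1))
xi = 0.014218

0.014218


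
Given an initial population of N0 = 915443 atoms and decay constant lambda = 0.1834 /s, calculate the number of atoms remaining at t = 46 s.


N = N0 * exp(-lambda * t)
N = 915443 * exp(-0.1834 * 46)
N = 198.49

198.49


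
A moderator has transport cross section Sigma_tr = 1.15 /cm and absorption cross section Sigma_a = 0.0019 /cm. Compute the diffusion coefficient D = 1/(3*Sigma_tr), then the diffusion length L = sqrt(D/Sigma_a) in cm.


D = 1 / (3 * Sigma_tr) = 1 / (3 * 1.15) = 0.2898551 cm
L = sqrt(D / Sigma_a)
L = sqrt(0.2898551 / 0.0019)
L = 12.351 cm

12.351


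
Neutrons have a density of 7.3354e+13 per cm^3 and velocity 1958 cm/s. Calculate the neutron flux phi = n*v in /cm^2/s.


phi = n * v
phi = 7.3354e+13 * 1958
phi = 1.4363e+17 /cm^2/s

1.4363e+17


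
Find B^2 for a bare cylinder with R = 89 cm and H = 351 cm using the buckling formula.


B^2 = (2.405/R)^2 + (pi/H)^2
B^2 = (2.405/89)^2 + (pi/351)^2
B^2 = 8.1032e-04 /cm^2

8.1032e-04


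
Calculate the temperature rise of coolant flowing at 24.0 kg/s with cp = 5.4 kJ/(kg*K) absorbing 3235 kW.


dT = Q / (m_dot * cp)
dT = 3235 / (24.0 * 5.4)
dT = 24.961 C

24.961


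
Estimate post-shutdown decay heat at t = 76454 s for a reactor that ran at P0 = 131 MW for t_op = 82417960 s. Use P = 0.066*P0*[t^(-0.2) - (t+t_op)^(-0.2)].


P/P0 = 0.066 * [t^(-0.2) - (t + t_op)^(-0.2)]
P/P0 = 0.066 * [76454^(-0.2) - (76454 + 82417960)^(-0.2)]
P/P0 = 0.066 * [0.1055164 - 0.02610448] = 0.005241187
P = 131 * 0.005241187 = 0.68660 MW

0.68660


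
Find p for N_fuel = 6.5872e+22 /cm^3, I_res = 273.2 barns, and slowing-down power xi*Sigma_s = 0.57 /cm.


p = exp(-N * I * 1e-24 / (xi*Sigma_s))
p = exp(-6.5872e+22 * 273.2 * 1e-24 / 0.57)
p = 1.9423e-14

1.9423e-14


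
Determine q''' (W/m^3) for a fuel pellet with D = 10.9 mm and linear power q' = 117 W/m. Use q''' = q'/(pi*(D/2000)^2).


r = D / 2 / 1000 = 10.9 / 2 / 1000 = 0.00545 m
q''' = q' / (pi * r^2)
q''' = 117 / (pi * 0.00545^2)
q''' = 1.2538e+06 W/m^3

1.2538e+06


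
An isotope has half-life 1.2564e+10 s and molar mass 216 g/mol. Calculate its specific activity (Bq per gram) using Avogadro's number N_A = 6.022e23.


lambda = ln(2) / t_half = ln(2) / 1.2564e+10 = 5.516931e-11 /s
SA = lambda * N_A / M
SA = 5.516931e-11 * 6.022e23 / 216
SA = 1.5381e+11 Bq/g

1.5381e+11


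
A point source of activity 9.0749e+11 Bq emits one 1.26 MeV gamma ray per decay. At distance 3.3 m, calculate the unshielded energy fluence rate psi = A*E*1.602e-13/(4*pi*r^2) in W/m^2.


psi = A * E * 1.602e-13 / (4*pi*r^2)
psi = 9.0749e+11 * 1.26 * 1.602e-13 / (4*pi*3.3^2)
psi = 0.0013386 W/m^2

0.0013386


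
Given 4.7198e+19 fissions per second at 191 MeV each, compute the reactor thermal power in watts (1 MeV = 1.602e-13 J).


P = fission_rate * E_MeV * 1.602e-13
P = 4.7198e+19 * 191 * 1.602e-13
P = 1.4442e+09 W

1.4442e+09


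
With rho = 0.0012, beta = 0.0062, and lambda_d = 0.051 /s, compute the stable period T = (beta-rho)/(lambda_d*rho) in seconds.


T = (beta - rho) / (lambda_d * rho)
T = (0.0062 - 0.0012) / (0.051 * 0.0012)
T = 81.699 s

81.699


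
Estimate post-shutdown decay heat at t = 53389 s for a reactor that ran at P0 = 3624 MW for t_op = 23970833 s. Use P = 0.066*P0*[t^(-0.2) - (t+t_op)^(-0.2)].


P/P0 = 0.066 * [t^(-0.2) - (t + t_op)^(-0.2)]
P/P0 = 0.066 * [53389^(-0.2) - (53389 + 23970833)^(-0.2)]
P/P0 = 0.066 * [0.1133730 - 0.03340951] = 0.005277590
P = 3624 * 0.005277590 = 19.126 MW

19.126


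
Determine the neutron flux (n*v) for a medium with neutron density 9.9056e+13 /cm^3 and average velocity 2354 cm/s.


phi = n * v
phi = 9.9056e+13 * 2354
phi = 2.3318e+17 /cm^2/s

2.3318e+17


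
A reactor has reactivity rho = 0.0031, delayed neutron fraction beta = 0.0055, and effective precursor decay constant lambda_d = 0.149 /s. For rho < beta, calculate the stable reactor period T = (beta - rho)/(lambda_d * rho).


T = (beta - rho) / (lambda_d * rho)
T = (0.0055 - 0.0031) / (0.149 * 0.0031)
T = 5.1959 s

5.1959


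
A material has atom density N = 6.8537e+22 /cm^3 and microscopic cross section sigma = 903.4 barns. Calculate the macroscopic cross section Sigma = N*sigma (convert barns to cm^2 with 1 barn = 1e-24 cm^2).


Sigma = N * sigma_barns * 1e-24
Sigma = 6.8537e+22 * 903.4 * 1e-24
Sigma = 61.916 /cm

61.916


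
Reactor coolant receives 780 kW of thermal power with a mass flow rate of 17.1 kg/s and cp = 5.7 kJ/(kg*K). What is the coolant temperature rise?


dT = Q / (m_dot * cp)
dT = 780 / (17.1 * 5.7)
dT = 8.0025 C

8.0025


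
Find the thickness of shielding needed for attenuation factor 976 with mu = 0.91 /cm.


x = ln(factor) / mu
x = ln(976) / 0.91
x = 7.5642 cm

7.5642


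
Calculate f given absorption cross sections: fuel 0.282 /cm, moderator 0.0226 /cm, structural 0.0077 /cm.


f = Sigma_a_fuel / (Sigma_a_fuel + Sigma_a_mod + Sigma_a_other)
f = 0.282 / (0.282 + 0.0226 + 0.0077)
f = 0.90298

0.90298


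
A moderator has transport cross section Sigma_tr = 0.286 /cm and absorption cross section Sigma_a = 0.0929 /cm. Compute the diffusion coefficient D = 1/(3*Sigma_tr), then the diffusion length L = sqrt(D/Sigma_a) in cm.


D = 1 / (3 * Sigma_tr) = 1 / (3 * 0.286) = 1.165501 cm
L = sqrt(D / Sigma_a)
L = sqrt(1.165501 / 0.0929)
L = 3.5420 cm

3.5420


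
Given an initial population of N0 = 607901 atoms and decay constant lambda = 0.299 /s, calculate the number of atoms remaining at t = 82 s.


N = N0 * exp(-lambda * t)
N = 607901 * exp(-0.299 * 82)
N = 1.3671e-05

1.3671e-05


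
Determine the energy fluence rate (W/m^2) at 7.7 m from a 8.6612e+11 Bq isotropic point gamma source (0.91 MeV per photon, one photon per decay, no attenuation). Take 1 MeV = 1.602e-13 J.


psi = A * E * 1.602e-13 / (4*pi*r^2)
psi = 8.6612e+11 * 0.91 * 1.602e-13 / (4*pi*7.7^2)
psi = 1.6947e-04 W/m^2

1.6947e-04


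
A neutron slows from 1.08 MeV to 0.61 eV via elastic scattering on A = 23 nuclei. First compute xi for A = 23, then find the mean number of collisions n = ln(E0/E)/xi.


xi = 1 + (A-1)^2/(2A)*ln((A-1)/(A+1)) = 0.08448899 (for A = 23)
n = ln(E0/E) / xi
n = ln(1.08e6 / 0.61) / 0.08448899
n = ln(1.770492e+06) / 0.08448899 = 170.28

170.28


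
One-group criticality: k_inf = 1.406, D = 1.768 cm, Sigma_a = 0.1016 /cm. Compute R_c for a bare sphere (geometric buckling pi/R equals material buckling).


L^2 = D / Sigma_a = 1.768 / 0.1016 = 17.40157 cm^2
B_m^2 = (k_inf - 1) / L^2 = (1.406 - 1) / 17.40157 = 0.02333123 /cm^2
For a bare sphere: B_g = pi/R, so R_c = pi / sqrt(B_m^2)
R_c = pi / sqrt(0.02333123) = 20.567 cm

20.567


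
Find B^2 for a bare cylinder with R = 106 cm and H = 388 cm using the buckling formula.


B^2 = (2.405/R)^2 + (pi/H)^2
B^2 = (2.405/106)^2 + (pi/388)^2
B^2 = 5.8034e-04 /cm^2

5.8034e-04


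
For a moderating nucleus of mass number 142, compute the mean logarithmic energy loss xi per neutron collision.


xi = 1 + (A-1)^2/(2A) * ln((A-1)/(A+1))
xi = 1 + (142-1)^2/(2*142) * ln((142-1)/(142 +1))
xi = 0.014019

0.014019


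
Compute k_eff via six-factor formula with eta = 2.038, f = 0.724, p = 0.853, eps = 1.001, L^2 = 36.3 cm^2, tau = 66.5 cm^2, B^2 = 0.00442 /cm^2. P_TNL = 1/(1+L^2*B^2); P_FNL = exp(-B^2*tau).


k_inf = eta*f*p*eps = 2.038*0.724*0.853*1.001 = 1.259870
P_TNL = 1/(1 + L^2*B^2) = 1/(1 + 36.3*0.00442) = 0.8617376
P_FNL = exp(-B^2*tau) = exp(-0.00442*66.5) = 0.7453287
k_eff = k_inf * P_TNL * P_FNL = 1.259870 * 0.8617376 * 0.7453287
k_eff = 0.80919

0.80919


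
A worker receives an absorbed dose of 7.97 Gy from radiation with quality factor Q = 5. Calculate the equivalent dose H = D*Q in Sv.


H = D * Q
H = 7.97 * 5
H = 39.850 Sv

39.850


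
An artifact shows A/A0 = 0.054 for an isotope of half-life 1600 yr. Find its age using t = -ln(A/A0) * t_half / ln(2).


lambda = ln(2) / t_half = ln(2) / 1600 = 4.332170e-04 /yr
t = -ln(A/A0) / lambda
t = -ln(0.054) / 4.332170e-04
t = 6737.4 yr

6737.4


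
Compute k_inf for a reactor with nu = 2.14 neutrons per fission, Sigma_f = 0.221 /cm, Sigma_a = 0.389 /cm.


k_inf = nu * Sigma_f / Sigma_a
k_inf = 2.14 * 0.221 / 0.389
k_inf = 1.2158

1.2158


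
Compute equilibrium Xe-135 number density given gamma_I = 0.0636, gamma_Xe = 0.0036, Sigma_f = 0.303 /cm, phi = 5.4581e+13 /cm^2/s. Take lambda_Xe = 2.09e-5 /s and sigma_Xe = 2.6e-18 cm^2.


Xe_eq = (gamma_I + gamma_Xe) * Sigma_f * phi / (lambda_Xe + sigma_Xe * phi)
Numerator = (0.0636 + 0.0036) * 0.303 * 5.4581e+13 = 1.111356e+12
Denominator = 2.09e-5 + 2.6e-18 * 5.4581e+13 = 1.628106e-04
Xe_eq = 1.111356e+12 / 1.628106e-04 = 6.8261e+15 /cm^3

6.8261e+15


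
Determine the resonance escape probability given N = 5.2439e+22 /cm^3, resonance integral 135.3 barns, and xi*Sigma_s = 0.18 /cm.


p = exp(-N * I * 1e-24 / (xi*Sigma_s))
p = exp(-5.2439e+22 * 135.3 * 1e-24 / 0.18)
p = 7.6132e-18

7.6132e-18


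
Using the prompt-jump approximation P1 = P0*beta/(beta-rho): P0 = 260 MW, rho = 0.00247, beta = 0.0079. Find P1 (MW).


P1/P0 = beta / (beta - rho)
P1/P0 = 0.0079 / (0.0079 - 0.00247) = 1.454880
P1 = 260 * 1.454880 = 378.27 MW

378.27


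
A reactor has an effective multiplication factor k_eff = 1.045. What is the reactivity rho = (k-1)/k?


rho = (k_eff - 1) / k_eff
rho = (1.045 - 1) / 1.045
rho = 0.043062

0.043062


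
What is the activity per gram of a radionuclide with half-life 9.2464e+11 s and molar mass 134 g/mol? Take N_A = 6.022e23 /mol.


lambda = ln(2) / t_half = ln(2) / 9.2464e+11 = 7.496401e-13 /s
SA = lambda * N_A / M
SA = 7.496401e-13 * 6.022e23 / 134
SA = 3.3689e+09 Bq/g

3.3689e+09


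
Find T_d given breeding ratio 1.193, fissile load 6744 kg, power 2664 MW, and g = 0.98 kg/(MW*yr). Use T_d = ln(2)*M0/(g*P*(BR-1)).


Breeding gain G = BR - 1 = 1.193 - 1 = 0.193
Fissile production rate = g * P * G = 0.98 * 2664 * 0.193 = 503.86896 kg/yr
T_d = ln(2) * M0 / (g * P * G)
T_d = ln(2) * 6744 / 503.86896 = 9.2774 yr

9.2774


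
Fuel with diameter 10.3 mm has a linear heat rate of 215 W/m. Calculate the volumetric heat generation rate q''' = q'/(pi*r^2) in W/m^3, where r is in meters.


r = D / 2 / 1000 = 10.3 / 2 / 1000 = 0.00515 m
q''' = q' / (pi * r^2)
q''' = 215 / (pi * 0.00515^2)
q''' = 2.5803e+06 W/m^3

2.5803e+06


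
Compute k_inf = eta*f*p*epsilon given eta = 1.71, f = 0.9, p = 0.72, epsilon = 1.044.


k_inf = eta * f * p * epsilon
k_inf = 1.71 * 0.9 * 0.72 * 1.044
k_inf = 1.1568

1.1568


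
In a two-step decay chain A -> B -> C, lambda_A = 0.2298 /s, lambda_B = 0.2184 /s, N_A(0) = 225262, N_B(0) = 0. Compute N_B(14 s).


N_B(t) = lambda_A * N_A0 / (lambda_B - lambda_A) * [exp(-lambda_A*t) - exp(-lambda_B*t)]
exp(-0.2298*14) = 0.04006709; exp(-0.2184*14) = 0.04700036
N_B = 0.2298 * 225262 / (0.2184 - 0.2298) * (0.04006709 - 0.04700036)
N_B = 31483

31483
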